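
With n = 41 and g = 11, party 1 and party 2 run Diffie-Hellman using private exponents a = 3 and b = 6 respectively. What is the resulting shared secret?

Party 1 sends A = g^a mod n = 11^3 mod 41.
11^1 ≡ 11 (mod 41)
11^2 = (11^1)^2 ≡ 11^2 = 121 ≡ 39 (mod 41)
11^3 = 11^2 · 11^1 ≡ 39 · 11 ≡ 19 (mod 41).
So A = 19. Party 2 then computes K = A^b mod n = 19^6 mod 41.
19^1 ≡ 19 (mod 41)
19^2 = (19^1)^2 ≡ 19^2 = 361 ≡ 33 (mod 41)
19^4 = (19^2)^2 ≡ 33^2 = 1089 ≡ 23 (mod 41)
19^6 = 19^4 · 19^2 ≡ 23 · 33 ≡ 21 (mod 41).

21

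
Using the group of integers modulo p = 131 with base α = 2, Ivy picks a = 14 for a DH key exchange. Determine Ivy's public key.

9

Public value = 2^14 mod 131.
2^1 ≡ 2 (mod 131)
2^2 = (2^1)^2 ≡ 2^2 = 4 ≡ 4 (mod 131)
2^4 = (2^2)^2 ≡ 4^2 = 16 ≡ 16 (mod 131)
2^8 = (2^4)^2 ≡ 16^2 = 256 ≡ 125 (mod 131)
2^14 = 2^8 · 2^4 · 2^2 ≡ 125 · 16 · 4 ≡ 9 (mod 131).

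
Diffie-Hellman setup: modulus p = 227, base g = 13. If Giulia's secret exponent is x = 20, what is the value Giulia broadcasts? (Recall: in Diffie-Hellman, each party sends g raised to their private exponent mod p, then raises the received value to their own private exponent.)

Public value = 13^{20} \pmod{227}.
13^1 ≡ 13 (mod 227)
13^2 = (13^1)^2 ≡ 13^2 = 169 ≡ 169 (mod 227)
13^4 = (13^2)^2 ≡ 169^2 = 28561 ≡ 186 (mod 227)
13^8 = (13^4)^2 ≡ 186^2 = 34596 ≡ 92 (mod 227)
13^16 = (13^8)^2 ≡ 92^2 = 8464 ≡ 65 (mod 227)
13^20 = 13^16 · 13^4 ≡ 65 · 186 ≡ 59 (mod 227).

59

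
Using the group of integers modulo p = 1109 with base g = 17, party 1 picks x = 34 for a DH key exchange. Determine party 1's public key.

Public value = 17^34 mod 1109.
17^1 ≡ 17 (mod 1109)
17^2 = (17^1)^2 ≡ 17^2 = 289 ≡ 289 (mod 1109)
17^4 = (17^2)^2 ≡ 289^2 = 83521 ≡ 346 (mod 1109)
17^8 = (17^4)^2 ≡ 346^2 = 119716 ≡ 1053 (mod 1109)
17^16 = (17^8)^2 ≡ 1053^2 = 1108809 ≡ 918 (mod 1109)
17^32 = (17^16)^2 ≡ 918^2 = 842724 ≡ 993 (mod 1109)
17^34 = 17^32 · 17^2 ≡ 993 · 289 ≡ 855 (mod 1109).

855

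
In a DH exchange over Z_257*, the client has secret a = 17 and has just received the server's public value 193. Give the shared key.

193

Shared key K = 193^17 mod 257.
193^1 ≡ 193 (mod 257)
193^2 = (193^1)^2 ≡ 193^2 = 37249 ≡ 241 (mod 257)
193^4 = (193^2)^2 ≡ 241^2 = 58081 ≡ 256 (mod 257)
193^8 = (193^4)^2 ≡ 256^2 = 65536 ≡ 1 (mod 257)
193^16 = (193^8)^2 ≡ 1^2 = 1 ≡ 1 (mod 257)
193^17 = 193^16 · 193^1 ≡ 1 · 193 ≡ 193 (mod 257).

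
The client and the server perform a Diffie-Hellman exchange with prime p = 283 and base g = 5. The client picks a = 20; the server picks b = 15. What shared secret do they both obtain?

The client sends A = g^a mod p = 5^20 mod 283.
5^1 ≡ 5 (mod 283)
5^2 = (5^1)^2 ≡ 5^2 = 25 ≡ 25 (mod 283)
5^4 = (5^2)^2 ≡ 25^2 = 625 ≡ 59 (mod 283)
5^8 = (5^4)^2 ≡ 59^2 = 3481 ≡ 85 (mod 283)
5^16 = (5^8)^2 ≡ 85^2 = 7225 ≡ 150 (mod 283)
5^20 = 5^16 · 5^4 ≡ 150 · 59 ≡ 77 (mod 283).
So A = 77. The server then computes K = A^b mod p = 77^15 mod 283.
77^1 ≡ 77 (mod 283)
77^2 = (77^1)^2 ≡ 77^2 = 5929 ≡ 269 (mod 283)
77^4 = (77^2)^2 ≡ 269^2 = 72361 ≡ 196 (mod 283)
77^8 = (77^4)^2 ≡ 196^2 = 38416 ≡ 211 (mod 283)
77^15 = 77^8 · 77^4 · 77^2 · 77^1 ≡ 211 · 196 · 269 · 77 ≡ 71 (mod 283).

71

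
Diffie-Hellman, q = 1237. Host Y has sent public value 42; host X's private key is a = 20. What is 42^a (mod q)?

499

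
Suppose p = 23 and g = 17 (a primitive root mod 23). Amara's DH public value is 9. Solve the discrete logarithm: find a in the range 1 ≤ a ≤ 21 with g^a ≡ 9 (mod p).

14

Try successive powers of 17 modulo 23:
17^1 ≡ 17
17^2 ≡ 13
17^3 ≡ 14
17^4 ≡ 8
17^5 ≡ 21
17^6 ≡ 12
17^7 ≡ 20
17^8 ≡ 18
17^9 ≡ 7
17^10 ≡ 4
17^11 ≡ 22
17^12 ≡ 6
17^13 ≡ 10
17^14 ≡ 9
Found: a = 14.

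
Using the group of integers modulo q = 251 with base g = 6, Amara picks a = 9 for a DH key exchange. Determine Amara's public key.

46

Public value = 6^9 (mod 251).
6^1 ≡ 6 (mod 251)
6^2 = (6^1)^2 ≡ 6^2 = 36 ≡ 36 (mod 251)
6^4 = (6^2)^2 ≡ 36^2 = 1296 ≡ 41 (mod 251)
6^8 = (6^4)^2 ≡ 41^2 = 1681 ≡ 175 (mod 251)
6^9 = 6^8 · 6^1 ≡ 175 · 6 ≡ 46 (mod 251).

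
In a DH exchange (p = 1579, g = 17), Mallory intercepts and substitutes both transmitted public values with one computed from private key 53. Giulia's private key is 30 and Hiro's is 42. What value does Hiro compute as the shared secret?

Hiro receives Mallory's public value M = 17^53 mod 1579 instead of the honest one.
17^1 ≡ 17 (mod 1579)
17^2 = (17^1)^2 ≡ 17^2 = 289 ≡ 289 (mod 1579)
17^4 = (17^2)^2 ≡ 289^2 = 83521 ≡ 1413 (mod 1579)
17^8 = (17^4)^2 ≡ 1413^2 = 1996569 ≡ 713 (mod 1579)
17^16 = (17^8)^2 ≡ 713^2 = 508369 ≡ 1510 (mod 1579)
17^32 = (17^16)^2 ≡ 1510^2 = 2280100 ≡ 24 (mod 1579)
17^53 = 17^32 · 17^16 · 17^4 · 17^1 ≡ 24 · 1510 · 1413 · 17 ≡ 971 (mod 1579).
So M = 971. Hiro computes K = M^42 mod 1579.
971^1 ≡ 971 (mod 1579)
971^2 = (971^1)^2 ≡ 971^2 = 942841 ≡ 178 (mod 1579)
971^4 = (971^2)^2 ≡ 178^2 = 31684 ≡ 104 (mod 1579)
971^8 = (971^4)^2 ≡ 104^2 = 10816 ≡ 1342 (mod 1579)
971^16 = (971^8)^2 ≡ 1342^2 = 1800964 ≡ 904 (mod 1579)
971^32 = (971^16)^2 ≡ 904^2 = 817216 ≡ 873 (mod 1579)
971^42 = 971^32 · 971^8 · 971^2 ≡ 873 · 1342 · 178 ≡ 218 (mod 1579).

218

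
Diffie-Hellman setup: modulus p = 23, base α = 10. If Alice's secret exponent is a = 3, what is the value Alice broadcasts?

Public value = 10^3 (mod 23).
10^1 ≡ 10 (mod 23)
10^2 = (10^1)^2 ≡ 10^2 = 100 ≡ 8 (mod 23)
10^3 = 10^2 · 10^1 ≡ 8 · 10 ≡ 11 (mod 23).

11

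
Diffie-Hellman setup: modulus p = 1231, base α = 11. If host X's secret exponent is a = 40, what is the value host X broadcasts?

112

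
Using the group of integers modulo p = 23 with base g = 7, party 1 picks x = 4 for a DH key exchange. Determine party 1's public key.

9

Public value = 7^4 (mod 23).
7^1 ≡ 7 (mod 23)
7^2 = (7^1)^2 ≡ 7^2 = 49 ≡ 3 (mod 23)
7^4 = (7^2)^2 ≡ 3^2 = 9 ≡ 9 (mod 23)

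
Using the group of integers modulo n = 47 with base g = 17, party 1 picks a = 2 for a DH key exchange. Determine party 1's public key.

Public value = 17^2 mod 47.
17^1 ≡ 17 (mod 47)
17^2 = (17^1)^2 ≡ 17^2 = 289 ≡ 7 (mod 47)

7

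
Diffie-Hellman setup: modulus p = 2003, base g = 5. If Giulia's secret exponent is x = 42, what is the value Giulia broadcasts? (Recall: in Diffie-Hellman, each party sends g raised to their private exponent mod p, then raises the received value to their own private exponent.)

Public value = 5^42 mod 2003.
5^1 ≡ 5 (mod 2003)
5^2 = (5^1)^2 ≡ 5^2 = 25 ≡ 25 (mod 2003)
5^4 = (5^2)^2 ≡ 25^2 = 625 ≡ 625 (mod 2003)
5^8 = (5^4)^2 ≡ 625^2 = 390625 ≡ 40 (mod 2003)
5^16 = (5^8)^2 ≡ 40^2 = 1600 ≡ 1600 (mod 2003)
5^32 = (5^16)^2 ≡ 1600^2 = 2560000 ≡ 166 (mod 2003)
5^42 = 5^32 · 5^8 · 5^2 ≡ 166 · 40 · 25 ≡ 1754 (mod 2003).

1754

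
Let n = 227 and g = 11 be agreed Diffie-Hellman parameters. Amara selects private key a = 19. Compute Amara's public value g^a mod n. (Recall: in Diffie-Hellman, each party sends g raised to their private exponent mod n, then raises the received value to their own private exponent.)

69

Public value = 11^19 mod 227.
11^1 ≡ 11 (mod 227)
11^2 = (11^1)^2 ≡ 11^2 = 121 ≡ 121 (mod 227)
11^4 = (11^2)^2 ≡ 121^2 = 14641 ≡ 113 (mod 227)
11^8 = (11^4)^2 ≡ 113^2 = 12769 ≡ 57 (mod 227)
11^16 = (11^8)^2 ≡ 57^2 = 3249 ≡ 71 (mod 227)
11^19 = 11^16 · 11^2 · 11^1 ≡ 71 · 121 · 11 ≡ 69 (mod 227).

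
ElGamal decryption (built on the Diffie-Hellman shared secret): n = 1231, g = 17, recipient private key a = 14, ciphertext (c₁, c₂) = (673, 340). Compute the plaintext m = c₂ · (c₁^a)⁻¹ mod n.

Shared mask s = c₁^a mod n = 673^14 mod 1231.
673^1 ≡ 673 (mod 1231)
673^2 = (673^1)^2 ≡ 673^2 = 452929 ≡ 1152 (mod 1231)
673^4 = (673^2)^2 ≡ 1152^2 = 1327104 ≡ 86 (mod 1231)
673^8 = (673^4)^2 ≡ 86^2 = 7396 ≡ 10 (mod 1231)
673^14 = 673^8 · 673^4 · 673^2 ≡ 10 · 86 · 1152 ≡ 996 (mod 1231).
So s = 996; s⁻¹ ≡ 110 (mod 1231).
m = c₂ · s⁻¹ mod 1231 = 340 · 110 mod 1231 = 470.

470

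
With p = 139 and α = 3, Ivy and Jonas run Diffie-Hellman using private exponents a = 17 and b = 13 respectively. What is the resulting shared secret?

Jonas sends B = α^b mod p = 3^13 mod 139.
3^1 ≡ 3 (mod 139)
3^2 = (3^1)^2 ≡ 3^2 = 9 ≡ 9 (mod 139)
3^4 = (3^2)^2 ≡ 9^2 = 81 ≡ 81 (mod 139)
3^8 = (3^4)^2 ≡ 81^2 = 6561 ≡ 28 (mod 139)
3^13 = 3^8 · 3^4 · 3^1 ≡ 28 · 81 · 3 ≡ 132 (mod 139).
So B = 132. Ivy then computes K = B^a mod p = 132^17 mod 139.
132^1 ≡ 132 (mod 139)
132^2 = (132^1)^2 ≡ 132^2 = 17424 ≡ 49 (mod 139)
132^4 = (132^2)^2 ≡ 49^2 = 2401 ≡ 38 (mod 139)
132^8 = (132^4)^2 ≡ 38^2 = 1444 ≡ 54 (mod 139)
132^16 = (132^8)^2 ≡ 54^2 = 2916 ≡ 136 (mod 139)
132^17 = 132^16 · 132^1 ≡ 136 · 132 ≡ 21 (mod 139).

21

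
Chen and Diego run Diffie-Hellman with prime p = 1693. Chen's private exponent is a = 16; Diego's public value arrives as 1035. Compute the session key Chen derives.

Shared key K = 1035^16 mod 1693.
1035^1 ≡ 1035 (mod 1693)
1035^2 = (1035^1)^2 ≡ 1035^2 = 1071225 ≡ 1249 (mod 1693)
1035^4 = (1035^2)^2 ≡ 1249^2 = 1560001 ≡ 748 (mod 1693)
1035^8 = (1035^4)^2 ≡ 748^2 = 559504 ≡ 814 (mod 1693)
1035^16 = (1035^8)^2 ≡ 814^2 = 662596 ≡ 633 (mod 1693)

633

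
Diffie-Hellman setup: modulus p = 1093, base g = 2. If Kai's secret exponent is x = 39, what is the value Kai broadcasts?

790

Public value = 2^39 (mod 1093).
2^1 ≡ 2 (mod 1093)
2^2 = (2^1)^2 ≡ 2^2 = 4 ≡ 4 (mod 1093)
2^4 = (2^2)^2 ≡ 4^2 = 16 ≡ 16 (mod 1093)
2^8 = (2^4)^2 ≡ 16^2 = 256 ≡ 256 (mod 1093)
2^16 = (2^8)^2 ≡ 256^2 = 65536 ≡ 1049 (mod 1093)
2^32 = (2^16)^2 ≡ 1049^2 = 1100401 ≡ 843 (mod 1093)
2^39 = 2^32 · 2^4 · 2^2 · 2^1 ≡ 843 · 16 · 4 · 2 ≡ 790 (mod 1093).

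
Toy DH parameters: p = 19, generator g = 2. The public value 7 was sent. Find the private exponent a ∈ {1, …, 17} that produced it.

Try successive powers of 2 modulo 19:
2^1 ≡ 2
2^2 ≡ 4
2^3 ≡ 8
2^4 ≡ 16
2^5 ≡ 13
2^6 ≡ 7
Found: a = 6.

6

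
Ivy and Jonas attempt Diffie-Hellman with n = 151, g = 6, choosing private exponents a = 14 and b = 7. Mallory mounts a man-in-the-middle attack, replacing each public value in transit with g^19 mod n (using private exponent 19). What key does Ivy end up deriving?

138

Ivy receives Mallory's public value M = 6^19 mod 151 instead of the honest one.
6^1 ≡ 6 (mod 151)
6^2 = (6^1)^2 ≡ 6^2 = 36 ≡ 36 (mod 151)
6^4 = (6^2)^2 ≡ 36^2 = 1296 ≡ 88 (mod 151)
6^8 = (6^4)^2 ≡ 88^2 = 7744 ≡ 43 (mod 151)
6^16 = (6^8)^2 ≡ 43^2 = 1849 ≡ 37 (mod 151)
6^19 = 6^16 · 6^2 · 6^1 ≡ 37 · 36 · 6 ≡ 140 (mod 151).
So M = 140. Ivy computes K = M^14 mod 151.
140^1 ≡ 140 (mod 151)
140^2 = (140^1)^2 ≡ 140^2 = 19600 ≡ 121 (mod 151)
140^4 = (140^2)^2 ≡ 121^2 = 14641 ≡ 145 (mod 151)
140^8 = (140^4)^2 ≡ 145^2 = 21025 ≡ 36 (mod 151)
140^14 = 140^8 · 140^4 · 140^2 ≡ 36 · 145 · 121 ≡ 138 (mod 151).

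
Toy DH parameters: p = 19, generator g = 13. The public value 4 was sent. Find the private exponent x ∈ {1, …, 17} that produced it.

Try successive powers of 13 modulo 19:
13^1 ≡ 13
13^2 ≡ 17
13^3 ≡ 12
13^4 ≡ 4
Found: x = 4.

4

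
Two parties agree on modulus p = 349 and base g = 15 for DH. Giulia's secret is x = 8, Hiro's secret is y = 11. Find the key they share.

15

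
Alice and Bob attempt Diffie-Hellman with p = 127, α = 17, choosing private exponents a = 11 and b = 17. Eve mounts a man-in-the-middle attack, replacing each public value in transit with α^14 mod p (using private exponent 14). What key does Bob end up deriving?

Bob receives Eve's public value M = 17^14 mod 127 instead of the honest one.
17^1 ≡ 17 (mod 127)
17^2 = (17^1)^2 ≡ 17^2 = 289 ≡ 35 (mod 127)
17^4 = (17^2)^2 ≡ 35^2 = 1225 ≡ 82 (mod 127)
17^8 = (17^4)^2 ≡ 82^2 = 6724 ≡ 120 (mod 127)
17^14 = 17^8 · 17^4 · 17^2 ≡ 120 · 82 · 35 ≡ 103 (mod 127).
So M = 103. Bob computes K = M^17 mod 127.
103^1 ≡ 103 (mod 127)
103^2 = (103^1)^2 ≡ 103^2 = 10609 ≡ 68 (mod 127)
103^4 = (103^2)^2 ≡ 68^2 = 4624 ≡ 52 (mod 127)
103^8 = (103^4)^2 ≡ 52^2 = 2704 ≡ 37 (mod 127)
103^16 = (103^8)^2 ≡ 37^2 = 1369 ≡ 99 (mod 127)
103^17 = 103^16 · 103^1 ≡ 99 · 103 ≡ 37 (mod 127).

37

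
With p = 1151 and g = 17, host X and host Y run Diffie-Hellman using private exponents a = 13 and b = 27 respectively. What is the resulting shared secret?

103

Host Y sends B = g^b mod p = 17^27 mod 1151.
17^1 ≡ 17 (mod 1151)
17^2 = (17^1)^2 ≡ 17^2 = 289 ≡ 289 (mod 1151)
17^4 = (17^2)^2 ≡ 289^2 = 83521 ≡ 649 (mod 1151)
17^8 = (17^4)^2 ≡ 649^2 = 421201 ≡ 1086 (mod 1151)
17^16 = (17^8)^2 ≡ 1086^2 = 1179396 ≡ 772 (mod 1151)
17^27 = 17^16 · 17^8 · 17^2 · 17^1 ≡ 772 · 1086 · 289 · 17 ≡ 652 (mod 1151).
So B = 652. Host X then computes K = B^a mod p = 652^13 mod 1151.
652^1 ≡ 652 (mod 1151)
652^2 = (652^1)^2 ≡ 652^2 = 425104 ≡ 385 (mod 1151)
652^4 = (652^2)^2 ≡ 385^2 = 148225 ≡ 897 (mod 1151)
652^8 = (652^4)^2 ≡ 897^2 = 804609 ≡ 60 (mod 1151)
652^13 = 652^8 · 652^4 · 652^1 ≡ 60 · 897 · 652 ≡ 103 (mod 1151).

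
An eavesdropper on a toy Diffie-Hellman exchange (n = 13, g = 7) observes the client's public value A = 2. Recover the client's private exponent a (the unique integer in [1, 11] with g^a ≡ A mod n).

11

Try successive powers of 7 modulo 13:
7^1 ≡ 7
7^2 ≡ 10
7^3 ≡ 5
7^4 ≡ 9
7^5 ≡ 11
7^6 ≡ 12
7^7 ≡ 6
7^8 ≡ 3
7^9 ≡ 8
7^10 ≡ 4
7^11 ≡ 2
Found: a = 11.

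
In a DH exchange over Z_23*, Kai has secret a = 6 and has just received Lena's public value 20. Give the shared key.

16

Shared key K = 20^6 mod 23.
20^1 ≡ 20 (mod 23)
20^2 = (20^1)^2 ≡ 20^2 = 400 ≡ 9 (mod 23)
20^4 = (20^2)^2 ≡ 9^2 = 81 ≡ 12 (mod 23)
20^6 = 20^4 · 20^2 ≡ 12 · 9 ≡ 16 (mod 23).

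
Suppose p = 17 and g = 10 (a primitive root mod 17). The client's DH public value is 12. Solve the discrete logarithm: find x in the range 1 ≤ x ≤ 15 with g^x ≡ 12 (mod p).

Try successive powers of 10 modulo 17:
10^1 ≡ 10
10^2 ≡ 15
10^3 ≡ 14
10^4 ≡ 4
10^5 ≡ 6
10^6 ≡ 9
10^7 ≡ 5
10^8 ≡ 16
10^9 ≡ 7
10^10 ≡ 2
10^11 ≡ 3
10^12 ≡ 13
10^13 ≡ 11
10^14 ≡ 8
10^15 ≡ 12
Found: x = 15.

15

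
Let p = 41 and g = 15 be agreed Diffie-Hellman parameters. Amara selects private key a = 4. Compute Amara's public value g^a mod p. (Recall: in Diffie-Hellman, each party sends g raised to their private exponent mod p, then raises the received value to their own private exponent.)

Public value = 15^4 mod 41.
15^1 ≡ 15 (mod 41)
15^2 = (15^1)^2 ≡ 15^2 = 225 ≡ 20 (mod 41)
15^4 = (15^2)^2 ≡ 20^2 = 400 ≡ 31 (mod 41)

31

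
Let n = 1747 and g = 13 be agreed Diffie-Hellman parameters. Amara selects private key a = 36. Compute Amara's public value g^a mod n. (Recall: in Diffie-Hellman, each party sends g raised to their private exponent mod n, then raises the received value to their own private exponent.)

689

Public value = 13^36 mod 1747.
13^1 ≡ 13 (mod 1747)
13^2 = (13^1)^2 ≡ 13^2 = 169 ≡ 169 (mod 1747)
13^4 = (13^2)^2 ≡ 169^2 = 28561 ≡ 609 (mod 1747)
13^8 = (13^4)^2 ≡ 609^2 = 370881 ≡ 517 (mod 1747)
13^16 = (13^8)^2 ≡ 517^2 = 267289 ≡ 1745 (mod 1747)
13^32 = (13^16)^2 ≡ 1745^2 = 3045025 ≡ 4 (mod 1747)
13^36 = 13^32 · 13^4 ≡ 4 · 609 ≡ 689 (mod 1747).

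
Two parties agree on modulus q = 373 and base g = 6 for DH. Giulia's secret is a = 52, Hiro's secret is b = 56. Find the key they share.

Giulia sends A = g^a mod q = 6^52 mod 373.
6^1 ≡ 6 (mod 373)
6^2 = (6^1)^2 ≡ 6^2 = 36 ≡ 36 (mod 373)
6^4 = (6^2)^2 ≡ 36^2 = 1296 ≡ 177 (mod 373)
6^8 = (6^4)^2 ≡ 177^2 = 31329 ≡ 370 (mod 373)
6^16 = (6^8)^2 ≡ 370^2 = 136900 ≡ 9 (mod 373)
6^32 = (6^16)^2 ≡ 9^2 = 81 ≡ 81 (mod 373)
6^52 = 6^32 · 6^16 · 6^4 ≡ 81 · 9 · 177 ≡ 348 (mod 373).
So A = 348. Hiro then computes K = A^b mod q = 348^56 mod 373.
348^1 ≡ 348 (mod 373)
348^2 = (348^1)^2 ≡ 348^2 = 121104 ≡ 252 (mod 373)
348^4 = (348^2)^2 ≡ 252^2 = 63504 ≡ 94 (mod 373)
348^8 = (348^4)^2 ≡ 94^2 = 8836 ≡ 257 (mod 373)
348^16 = (348^8)^2 ≡ 257^2 = 66049 ≡ 28 (mod 373)
348^32 = (348^16)^2 ≡ 28^2 = 784 ≡ 38 (mod 373)
348^56 = 348^32 · 348^16 · 348^8 ≡ 38 · 28 · 257 ≡ 39 (mod 373).

39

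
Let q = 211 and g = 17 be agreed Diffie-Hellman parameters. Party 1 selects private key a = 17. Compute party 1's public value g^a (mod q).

Public value = 17^17 (mod 211).
17^1 ≡ 17 (mod 211)
17^2 = (17^1)^2 ≡ 17^2 = 289 ≡ 78 (mod 211)
17^4 = (17^2)^2 ≡ 78^2 = 6084 ≡ 176 (mod 211)
17^8 = (17^4)^2 ≡ 176^2 = 30976 ≡ 170 (mod 211)
17^16 = (17^8)^2 ≡ 170^2 = 28900 ≡ 204 (mod 211)
17^17 = 17^16 · 17^1 ≡ 204 · 17 ≡ 92 (mod 211).

92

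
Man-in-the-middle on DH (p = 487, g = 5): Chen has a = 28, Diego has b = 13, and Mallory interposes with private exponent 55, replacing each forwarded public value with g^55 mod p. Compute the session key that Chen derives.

482

Chen receives Mallory's public value M = 5^55 mod 487 instead of the honest one.
5^1 ≡ 5 (mod 487)
5^2 = (5^1)^2 ≡ 5^2 = 25 ≡ 25 (mod 487)
5^4 = (5^2)^2 ≡ 25^2 = 625 ≡ 138 (mod 487)
5^8 = (5^4)^2 ≡ 138^2 = 19044 ≡ 51 (mod 487)
5^16 = (5^8)^2 ≡ 51^2 = 2601 ≡ 166 (mod 487)
5^32 = (5^16)^2 ≡ 166^2 = 27556 ≡ 284 (mod 487)
5^55 = 5^32 · 5^16 · 5^4 · 5^2 · 5^1 ≡ 284 · 166 · 138 · 25 · 5 ≡ 5 (mod 487).
So M = 5. Chen computes K = M^28 mod 487.
5^1 ≡ 5 (mod 487)
5^2 = (5^1)^2 ≡ 5^2 = 25 ≡ 25 (mod 487)
5^4 = (5^2)^2 ≡ 25^2 = 625 ≡ 138 (mod 487)
5^8 = (5^4)^2 ≡ 138^2 = 19044 ≡ 51 (mod 487)
5^16 = (5^8)^2 ≡ 51^2 = 2601 ≡ 166 (mod 487)
5^28 = 5^16 · 5^8 · 5^4 ≡ 166 · 51 · 138 ≡ 482 (mod 487).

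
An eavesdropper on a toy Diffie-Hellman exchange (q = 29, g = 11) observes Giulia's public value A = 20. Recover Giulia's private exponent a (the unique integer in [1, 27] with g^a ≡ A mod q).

20

Try successive powers of 11 modulo 29:
11^1 ≡ 11
11^2 ≡ 5
11^3 ≡ 26
11^4 ≡ 25
11^5 ≡ 14
11^6 ≡ 9
11^7 ≡ 12
11^8 ≡ 16
11^9 ≡ 2
11^10 ≡ 22
11^11 ≡ 10
11^12 ≡ 23
11^13 ≡ 21
11^14 ≡ 28
11^15 ≡ 18
11^16 ≡ 24
11^17 ≡ 3
11^18 ≡ 4
11^19 ≡ 15
11^20 ≡ 20
Found: a = 20.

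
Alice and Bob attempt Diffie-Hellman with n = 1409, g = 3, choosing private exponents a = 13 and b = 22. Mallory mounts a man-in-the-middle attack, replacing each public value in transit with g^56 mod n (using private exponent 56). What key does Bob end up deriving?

137

Bob receives Mallory's public value M = 3^56 mod 1409 instead of the honest one.
3^1 ≡ 3 (mod 1409)
3^2 = (3^1)^2 ≡ 3^2 = 9 ≡ 9 (mod 1409)
3^4 = (3^2)^2 ≡ 9^2 = 81 ≡ 81 (mod 1409)
3^8 = (3^4)^2 ≡ 81^2 = 6561 ≡ 925 (mod 1409)
3^16 = (3^8)^2 ≡ 925^2 = 855625 ≡ 362 (mod 1409)
3^32 = (3^16)^2 ≡ 362^2 = 131044 ≡ 7 (mod 1409)
3^56 = 3^32 · 3^16 · 3^8 ≡ 7 · 362 · 925 ≡ 783 (mod 1409).
So M = 783. Bob computes K = M^22 mod 1409.
783^1 ≡ 783 (mod 1409)
783^2 = (783^1)^2 ≡ 783^2 = 613089 ≡ 174 (mod 1409)
783^4 = (783^2)^2 ≡ 174^2 = 30276 ≡ 687 (mod 1409)
783^8 = (783^4)^2 ≡ 687^2 = 471969 ≡ 1363 (mod 1409)
783^16 = (783^8)^2 ≡ 1363^2 = 1857769 ≡ 707 (mod 1409)
783^22 = 783^16 · 783^4 · 783^2 ≡ 707 · 687 · 174 ≡ 137 (mod 1409).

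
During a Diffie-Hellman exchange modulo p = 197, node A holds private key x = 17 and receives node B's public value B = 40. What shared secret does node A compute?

Shared key K = 40^17 mod 197.
40^1 ≡ 40 (mod 197)
40^2 = (40^1)^2 ≡ 40^2 = 1600 ≡ 24 (mod 197)
40^4 = (40^2)^2 ≡ 24^2 = 576 ≡ 182 (mod 197)
40^8 = (40^4)^2 ≡ 182^2 = 33124 ≡ 28 (mod 197)
40^16 = (40^8)^2 ≡ 28^2 = 784 ≡ 193 (mod 197)
40^17 = 40^16 · 40^1 ≡ 193 · 40 ≡ 37 (mod 197).

37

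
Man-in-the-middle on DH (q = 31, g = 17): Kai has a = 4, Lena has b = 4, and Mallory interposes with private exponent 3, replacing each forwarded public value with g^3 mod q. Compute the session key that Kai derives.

2

Kai receives Mallory's public value M = 17^3 mod 31 instead of the honest one.
17^1 ≡ 17 (mod 31)
17^2 = (17^1)^2 ≡ 17^2 = 289 ≡ 10 (mod 31)
17^3 = 17^2 · 17^1 ≡ 10 · 17 ≡ 15 (mod 31).
So M = 15. Kai computes K = M^4 mod 31.
15^1 ≡ 15 (mod 31)
15^2 = (15^1)^2 ≡ 15^2 = 225 ≡ 8 (mod 31)
15^4 = (15^2)^2 ≡ 8^2 = 64 ≡ 2 (mod 31)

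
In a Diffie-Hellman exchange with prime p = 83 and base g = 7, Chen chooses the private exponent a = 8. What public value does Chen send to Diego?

36

Public value = 7^8 (mod 83).
7^1 ≡ 7 (mod 83)
7^2 = (7^1)^2 ≡ 7^2 = 49 ≡ 49 (mod 83)
7^4 = (7^2)^2 ≡ 49^2 = 2401 ≡ 77 (mod 83)
7^8 = (7^4)^2 ≡ 77^2 = 5929 ≡ 36 (mod 83)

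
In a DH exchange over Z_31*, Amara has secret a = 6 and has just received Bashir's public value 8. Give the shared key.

Shared key K = 8^6 mod 31.
8^1 ≡ 8 (mod 31)
8^2 = (8^1)^2 ≡ 8^2 = 64 ≡ 2 (mod 31)
8^4 = (8^2)^2 ≡ 2^2 = 4 ≡ 4 (mod 31)
8^6 = 8^4 · 8^2 ≡ 4 · 2 ≡ 8 (mod 31).

8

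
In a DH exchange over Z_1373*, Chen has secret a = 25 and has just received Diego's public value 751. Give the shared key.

172

Shared key K = 751^25 mod 1373.
751^1 ≡ 751 (mod 1373)
751^2 = (751^1)^2 ≡ 751^2 = 564001 ≡ 1071 (mod 1373)
751^4 = (751^2)^2 ≡ 1071^2 = 1147041 ≡ 586 (mod 1373)
751^8 = (751^4)^2 ≡ 586^2 = 343396 ≡ 146 (mod 1373)
751^16 = (751^8)^2 ≡ 146^2 = 21316 ≡ 721 (mod 1373)
751^25 = 751^16 · 751^8 · 751^1 ≡ 721 · 146 · 751 ≡ 172 (mod 1373).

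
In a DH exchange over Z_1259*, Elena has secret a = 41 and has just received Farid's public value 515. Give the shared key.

Shared key K = 515^41 mod 1259.
515^1 ≡ 515 (mod 1259)
515^2 = (515^1)^2 ≡ 515^2 = 265225 ≡ 835 (mod 1259)
515^4 = (515^2)^2 ≡ 835^2 = 697225 ≡ 998 (mod 1259)
515^8 = (515^4)^2 ≡ 998^2 = 996004 ≡ 135 (mod 1259)
515^16 = (515^8)^2 ≡ 135^2 = 18225 ≡ 599 (mod 1259)
515^32 = (515^16)^2 ≡ 599^2 = 358801 ≡ 1245 (mod 1259)
515^41 = 515^32 · 515^8 · 515^1 ≡ 1245 · 135 · 515 ≡ 1116 (mod 1259).

1116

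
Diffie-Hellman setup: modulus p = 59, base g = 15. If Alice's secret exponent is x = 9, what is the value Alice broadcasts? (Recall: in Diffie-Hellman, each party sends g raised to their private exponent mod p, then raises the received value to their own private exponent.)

Public value = 15^9 (mod 59).
15^1 ≡ 15 (mod 59)
15^2 = (15^1)^2 ≡ 15^2 = 225 ≡ 48 (mod 59)
15^4 = (15^2)^2 ≡ 48^2 = 2304 ≡ 3 (mod 59)
15^8 = (15^4)^2 ≡ 3^2 = 9 ≡ 9 (mod 59)
15^9 = 15^8 · 15^1 ≡ 9 · 15 ≡ 17 (mod 59).

17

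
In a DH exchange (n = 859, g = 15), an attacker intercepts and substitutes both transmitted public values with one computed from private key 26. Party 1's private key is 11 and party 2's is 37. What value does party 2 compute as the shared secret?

840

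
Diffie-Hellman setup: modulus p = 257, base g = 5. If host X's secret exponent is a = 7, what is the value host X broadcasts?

Public value = 5^7 mod 257.
5^1 ≡ 5 (mod 257)
5^2 = (5^1)^2 ≡ 5^2 = 25 ≡ 25 (mod 257)
5^4 = (5^2)^2 ≡ 25^2 = 625 ≡ 111 (mod 257)
5^7 = 5^4 · 5^2 · 5^1 ≡ 111 · 25 · 5 ≡ 254 (mod 257).

254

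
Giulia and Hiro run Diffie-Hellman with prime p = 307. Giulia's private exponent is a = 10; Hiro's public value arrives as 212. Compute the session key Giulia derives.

Shared key K = 212^10 mod 307.
212^1 ≡ 212 (mod 307)
212^2 = (212^1)^2 ≡ 212^2 = 44944 ≡ 122 (mod 307)
212^4 = (212^2)^2 ≡ 122^2 = 14884 ≡ 148 (mod 307)
212^8 = (212^4)^2 ≡ 148^2 = 21904 ≡ 107 (mod 307)
212^10 = 212^8 · 212^2 ≡ 107 · 122 ≡ 160 (mod 307).

160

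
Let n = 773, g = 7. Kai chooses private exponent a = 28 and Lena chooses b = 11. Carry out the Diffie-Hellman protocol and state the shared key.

Kai sends A = g^a mod n = 7^28 mod 773.
7^1 ≡ 7 (mod 773)
7^2 = (7^1)^2 ≡ 7^2 = 49 ≡ 49 (mod 773)
7^4 = (7^2)^2 ≡ 49^2 = 2401 ≡ 82 (mod 773)
7^8 = (7^4)^2 ≡ 82^2 = 6724 ≡ 540 (mod 773)
7^16 = (7^8)^2 ≡ 540^2 = 291600 ≡ 179 (mod 773)
7^28 = 7^16 · 7^8 · 7^4 ≡ 179 · 540 · 82 ≡ 551 (mod 773).
So A = 551. Lena then computes K = A^b mod n = 551^11 mod 773.
551^1 ≡ 551 (mod 773)
551^2 = (551^1)^2 ≡ 551^2 = 303601 ≡ 585 (mod 773)
551^4 = (551^2)^2 ≡ 585^2 = 342225 ≡ 559 (mod 773)
551^8 = (551^4)^2 ≡ 559^2 = 312481 ≡ 189 (mod 773)
551^11 = 551^8 · 551^2 · 551^1 ≡ 189 · 585 · 551 ≡ 412 (mod 773).

412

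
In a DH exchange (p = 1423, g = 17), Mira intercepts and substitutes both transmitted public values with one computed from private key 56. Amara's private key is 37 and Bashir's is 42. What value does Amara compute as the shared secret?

289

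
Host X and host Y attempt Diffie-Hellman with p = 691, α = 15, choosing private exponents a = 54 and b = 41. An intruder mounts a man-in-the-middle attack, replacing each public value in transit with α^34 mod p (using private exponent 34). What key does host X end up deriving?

Host X receives an intruder's public value M = 15^34 mod 691 instead of the honest one.
15^1 ≡ 15 (mod 691)
15^2 = (15^1)^2 ≡ 15^2 = 225 ≡ 225 (mod 691)
15^4 = (15^2)^2 ≡ 225^2 = 50625 ≡ 182 (mod 691)
15^8 = (15^4)^2 ≡ 182^2 = 33124 ≡ 647 (mod 691)
15^16 = (15^8)^2 ≡ 647^2 = 418609 ≡ 554 (mod 691)
15^32 = (15^16)^2 ≡ 554^2 = 306916 ≡ 112 (mod 691)
15^34 = 15^32 · 15^2 ≡ 112 · 225 ≡ 324 (mod 691).
So M = 324. Host X computes K = M^54 mod 691.
324^1 ≡ 324 (mod 691)
324^2 = (324^1)^2 ≡ 324^2 = 104976 ≡ 635 (mod 691)
324^4 = (324^2)^2 ≡ 635^2 = 403225 ≡ 372 (mod 691)
324^8 = (324^4)^2 ≡ 372^2 = 138384 ≡ 184 (mod 691)
324^16 = (324^8)^2 ≡ 184^2 = 33856 ≡ 688 (mod 691)
324^32 = (324^16)^2 ≡ 688^2 = 473344 ≡ 9 (mod 691)
324^54 = 324^32 · 324^16 · 324^4 · 324^2 ≡ 9 · 688 · 372 · 635 ≡ 681 (mod 691).

681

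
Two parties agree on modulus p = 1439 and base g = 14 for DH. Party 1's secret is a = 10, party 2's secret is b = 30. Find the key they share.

334

Party 2 sends B = g^b mod p = 14^30 mod 1439.
14^1 ≡ 14 (mod 1439)
14^2 = (14^1)^2 ≡ 14^2 = 196 ≡ 196 (mod 1439)
14^4 = (14^2)^2 ≡ 196^2 = 38416 ≡ 1002 (mod 1439)
14^8 = (14^4)^2 ≡ 1002^2 = 1004004 ≡ 1021 (mod 1439)
14^16 = (14^8)^2 ≡ 1021^2 = 1042441 ≡ 605 (mod 1439)
14^30 = 14^16 · 14^8 · 14^4 · 14^2 ≡ 605 · 1021 · 1002 · 196 ≡ 1170 (mod 1439).
So B = 1170. Party 1 then computes K = B^a mod p = 1170^10 mod 1439.
1170^1 ≡ 1170 (mod 1439)
1170^2 = (1170^1)^2 ≡ 1170^2 = 1368900 ≡ 411 (mod 1439)
1170^4 = (1170^2)^2 ≡ 411^2 = 168921 ≡ 558 (mod 1439)
1170^8 = (1170^4)^2 ≡ 558^2 = 311364 ≡ 540 (mod 1439)
1170^10 = 1170^8 · 1170^2 ≡ 540 · 411 ≡ 334 (mod 1439).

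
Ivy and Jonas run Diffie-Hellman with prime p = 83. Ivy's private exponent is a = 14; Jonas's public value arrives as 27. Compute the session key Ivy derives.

3

Shared key K = 27^14 mod 83.
27^1 ≡ 27 (mod 83)
27^2 = (27^1)^2 ≡ 27^2 = 729 ≡ 65 (mod 83)
27^4 = (27^2)^2 ≡ 65^2 = 4225 ≡ 75 (mod 83)
27^8 = (27^4)^2 ≡ 75^2 = 5625 ≡ 64 (mod 83)
27^14 = 27^8 · 27^4 · 27^2 ≡ 64 · 75 · 65 ≡ 3 (mod 83).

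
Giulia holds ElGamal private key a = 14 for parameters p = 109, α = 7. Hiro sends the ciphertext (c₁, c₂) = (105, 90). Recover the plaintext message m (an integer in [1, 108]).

Shared mask s = c₁^a mod p = 105^14 mod 109.
105^1 ≡ 105 (mod 109)
105^2 = (105^1)^2 ≡ 105^2 = 11025 ≡ 16 (mod 109)
105^4 = (105^2)^2 ≡ 16^2 = 256 ≡ 38 (mod 109)
105^8 = (105^4)^2 ≡ 38^2 = 1444 ≡ 27 (mod 109)
105^14 = 105^8 · 105^4 · 105^2 ≡ 27 · 38 · 16 ≡ 66 (mod 109).
So s = 66; s⁻¹ ≡ 38 (mod 109).
m = c₂ · s⁻¹ mod 109 = 90 · 38 mod 109 = 41.

41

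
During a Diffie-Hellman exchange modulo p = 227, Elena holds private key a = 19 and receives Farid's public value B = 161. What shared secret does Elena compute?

77

Shared key K = 161^19 mod 227.
161^1 ≡ 161 (mod 227)
161^2 = (161^1)^2 ≡ 161^2 = 25921 ≡ 43 (mod 227)
161^4 = (161^2)^2 ≡ 43^2 = 1849 ≡ 33 (mod 227)
161^8 = (161^4)^2 ≡ 33^2 = 1089 ≡ 181 (mod 227)
161^16 = (161^8)^2 ≡ 181^2 = 32761 ≡ 73 (mod 227)
161^19 = 161^16 · 161^2 · 161^1 ≡ 73 · 43 · 161 ≡ 77 (mod 227).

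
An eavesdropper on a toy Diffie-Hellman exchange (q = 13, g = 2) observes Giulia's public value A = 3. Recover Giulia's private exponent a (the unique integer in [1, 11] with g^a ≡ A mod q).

4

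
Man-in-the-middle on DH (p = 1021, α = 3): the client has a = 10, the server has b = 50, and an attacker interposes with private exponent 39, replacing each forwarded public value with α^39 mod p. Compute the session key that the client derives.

340

The client receives an attacker's public value M = 3^39 mod 1021 instead of the honest one.
3^1 ≡ 3 (mod 1021)
3^2 = (3^1)^2 ≡ 3^2 = 9 ≡ 9 (mod 1021)
3^4 = (3^2)^2 ≡ 9^2 = 81 ≡ 81 (mod 1021)
3^8 = (3^4)^2 ≡ 81^2 = 6561 ≡ 435 (mod 1021)
3^16 = (3^8)^2 ≡ 435^2 = 189225 ≡ 340 (mod 1021)
3^32 = (3^16)^2 ≡ 340^2 = 115600 ≡ 227 (mod 1021)
3^39 = 3^32 · 3^4 · 3^2 · 3^1 ≡ 227 · 81 · 9 · 3 ≡ 243 (mod 1021).
So M = 243. The client computes K = M^10 mod 1021.
243^1 ≡ 243 (mod 1021)
243^2 = (243^1)^2 ≡ 243^2 = 59049 ≡ 852 (mod 1021)
243^4 = (243^2)^2 ≡ 852^2 = 725904 ≡ 994 (mod 1021)
243^8 = (243^4)^2 ≡ 994^2 = 988036 ≡ 729 (mod 1021)
243^10 = 243^8 · 243^2 ≡ 729 · 852 ≡ 340 (mod 1021).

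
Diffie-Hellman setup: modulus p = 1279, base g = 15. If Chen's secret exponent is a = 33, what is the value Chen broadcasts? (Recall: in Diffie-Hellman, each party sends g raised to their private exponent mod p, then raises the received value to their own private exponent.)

Public value = 15^33 (mod 1279).
15^1 ≡ 15 (mod 1279)
15^2 = (15^1)^2 ≡ 15^2 = 225 ≡ 225 (mod 1279)
15^4 = (15^2)^2 ≡ 225^2 = 50625 ≡ 744 (mod 1279)
15^8 = (15^4)^2 ≡ 744^2 = 553536 ≡ 1008 (mod 1279)
15^16 = (15^8)^2 ≡ 1008^2 = 1016064 ≡ 538 (mod 1279)
15^32 = (15^16)^2 ≡ 538^2 = 289444 ≡ 390 (mod 1279)
15^33 = 15^32 · 15^1 ≡ 390 · 15 ≡ 734 (mod 1279).

734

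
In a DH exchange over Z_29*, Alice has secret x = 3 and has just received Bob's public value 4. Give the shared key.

Shared key K = 4^3 mod 29.
4^1 ≡ 4 (mod 29)
4^2 = (4^1)^2 ≡ 4^2 = 16 ≡ 16 (mod 29)
4^3 = 4^2 · 4^1 ≡ 16 · 4 ≡ 6 (mod 29).

6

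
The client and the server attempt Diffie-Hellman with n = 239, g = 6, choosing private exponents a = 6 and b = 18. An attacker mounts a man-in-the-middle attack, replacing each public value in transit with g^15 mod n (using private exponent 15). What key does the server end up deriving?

166

The server receives an attacker's public value M = 6^15 mod 239 instead of the honest one.
6^1 ≡ 6 (mod 239)
6^2 = (6^1)^2 ≡ 6^2 = 36 ≡ 36 (mod 239)
6^4 = (6^2)^2 ≡ 36^2 = 1296 ≡ 101 (mod 239)
6^8 = (6^4)^2 ≡ 101^2 = 10201 ≡ 163 (mod 239)
6^15 = 6^8 · 6^4 · 6^2 · 6^1 ≡ 163 · 101 · 36 · 6 ≡ 166 (mod 239).
So M = 166. The server computes K = M^18 mod 239.
166^1 ≡ 166 (mod 239)
166^2 = (166^1)^2 ≡ 166^2 = 27556 ≡ 71 (mod 239)
166^4 = (166^2)^2 ≡ 71^2 = 5041 ≡ 22 (mod 239)
166^8 = (166^4)^2 ≡ 22^2 = 484 ≡ 6 (mod 239)
166^16 = (166^8)^2 ≡ 6^2 = 36 ≡ 36 (mod 239)
166^18 = 166^16 · 166^2 ≡ 36 · 71 ≡ 166 (mod 239).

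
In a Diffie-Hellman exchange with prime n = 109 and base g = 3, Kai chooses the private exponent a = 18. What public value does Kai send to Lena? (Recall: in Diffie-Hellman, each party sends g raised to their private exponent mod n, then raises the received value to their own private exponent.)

45

Public value = 3^18 mod 109.
3^1 ≡ 3 (mod 109)
3^2 = (3^1)^2 ≡ 3^2 = 9 ≡ 9 (mod 109)
3^4 = (3^2)^2 ≡ 9^2 = 81 ≡ 81 (mod 109)
3^8 = (3^4)^2 ≡ 81^2 = 6561 ≡ 21 (mod 109)
3^16 = (3^8)^2 ≡ 21^2 = 441 ≡ 5 (mod 109)
3^18 = 3^16 · 3^2 ≡ 5 · 9 ≡ 45 (mod 109).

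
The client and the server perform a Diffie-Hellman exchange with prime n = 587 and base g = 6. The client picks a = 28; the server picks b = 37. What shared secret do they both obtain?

137

The server sends B = g^b mod n = 6^37 mod 587.
6^1 ≡ 6 (mod 587)
6^2 = (6^1)^2 ≡ 6^2 = 36 ≡ 36 (mod 587)
6^4 = (6^2)^2 ≡ 36^2 = 1296 ≡ 122 (mod 587)
6^8 = (6^4)^2 ≡ 122^2 = 14884 ≡ 209 (mod 587)
6^16 = (6^8)^2 ≡ 209^2 = 43681 ≡ 243 (mod 587)
6^32 = (6^16)^2 ≡ 243^2 = 59049 ≡ 349 (mod 587)
6^37 = 6^32 · 6^4 · 6^1 ≡ 349 · 122 · 6 ≡ 123 (mod 587).
So B = 123. The client then computes K = B^a mod n = 123^28 mod 587.
123^1 ≡ 123 (mod 587)
123^2 = (123^1)^2 ≡ 123^2 = 15129 ≡ 454 (mod 587)
123^4 = (123^2)^2 ≡ 454^2 = 206116 ≡ 79 (mod 587)
123^8 = (123^4)^2 ≡ 79^2 = 6241 ≡ 371 (mod 587)
123^16 = (123^8)^2 ≡ 371^2 = 137641 ≡ 283 (mod 587)
123^28 = 123^16 · 123^8 · 123^4 ≡ 283 · 371 · 79 ≡ 137 (mod 587).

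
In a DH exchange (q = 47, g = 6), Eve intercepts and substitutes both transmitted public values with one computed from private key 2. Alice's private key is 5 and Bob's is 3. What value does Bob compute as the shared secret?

Bob receives Eve's public value M = 6^2 mod 47 instead of the honest one.
6^1 ≡ 6 (mod 47)
6^2 = (6^1)^2 ≡ 6^2 = 36 ≡ 36 (mod 47)
So M = 36. Bob computes K = M^3 mod 47.
36^1 ≡ 36 (mod 47)
36^2 = (36^1)^2 ≡ 36^2 = 1296 ≡ 27 (mod 47)
36^3 = 36^2 · 36^1 ≡ 27 · 36 ≡ 32 (mod 47).

32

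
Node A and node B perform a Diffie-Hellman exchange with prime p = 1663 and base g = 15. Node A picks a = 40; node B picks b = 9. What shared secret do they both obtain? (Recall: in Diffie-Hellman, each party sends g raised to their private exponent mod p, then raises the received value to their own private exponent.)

Node A sends A = g^a mod p = 15^40 mod 1663.
15^1 ≡ 15 (mod 1663)
15^2 = (15^1)^2 ≡ 15^2 = 225 ≡ 225 (mod 1663)
15^4 = (15^2)^2 ≡ 225^2 = 50625 ≡ 735 (mod 1663)
15^8 = (15^4)^2 ≡ 735^2 = 540225 ≡ 1413 (mod 1663)
15^16 = (15^8)^2 ≡ 1413^2 = 1996569 ≡ 969 (mod 1663)
15^32 = (15^16)^2 ≡ 969^2 = 938961 ≡ 1029 (mod 1663)
15^40 = 15^32 · 15^8 ≡ 1029 · 1413 ≡ 515 (mod 1663).
So A = 515. Node B then computes K = A^b mod p = 515^9 mod 1663.
515^1 ≡ 515 (mod 1663)
515^2 = (515^1)^2 ≡ 515^2 = 265225 ≡ 808 (mod 1663)
515^4 = (515^2)^2 ≡ 808^2 = 652864 ≡ 968 (mod 1663)
515^8 = (515^4)^2 ≡ 968^2 = 937024 ≡ 755 (mod 1663)
515^9 = 515^8 · 515^1 ≡ 755 · 515 ≡ 1346 (mod 1663).

1346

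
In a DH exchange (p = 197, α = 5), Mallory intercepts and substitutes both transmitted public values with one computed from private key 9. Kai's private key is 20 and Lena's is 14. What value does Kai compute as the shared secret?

51

Kai receives Mallory's public value M = 5^9 mod 197 instead of the honest one.
5^1 ≡ 5 (mod 197)
5^2 = (5^1)^2 ≡ 5^2 = 25 ≡ 25 (mod 197)
5^4 = (5^2)^2 ≡ 25^2 = 625 ≡ 34 (mod 197)
5^8 = (5^4)^2 ≡ 34^2 = 1156 ≡ 171 (mod 197)
5^9 = 5^8 · 5^1 ≡ 171 · 5 ≡ 67 (mod 197).
So M = 67. Kai computes K = M^20 mod 197.
67^1 ≡ 67 (mod 197)
67^2 = (67^1)^2 ≡ 67^2 = 4489 ≡ 155 (mod 197)
67^4 = (67^2)^2 ≡ 155^2 = 24025 ≡ 188 (mod 197)
67^8 = (67^4)^2 ≡ 188^2 = 35344 ≡ 81 (mod 197)
67^16 = (67^8)^2 ≡ 81^2 = 6561 ≡ 60 (mod 197)
67^20 = 67^16 · 67^4 ≡ 60 · 188 ≡ 51 (mod 197).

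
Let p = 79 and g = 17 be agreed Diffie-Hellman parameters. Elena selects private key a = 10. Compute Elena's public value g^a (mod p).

21

Public value = 17^10 (mod 79).
17^1 ≡ 17 (mod 79)
17^2 = (17^1)^2 ≡ 17^2 = 289 ≡ 52 (mod 79)
17^4 = (17^2)^2 ≡ 52^2 = 2704 ≡ 18 (mod 79)
17^8 = (17^4)^2 ≡ 18^2 = 324 ≡ 8 (mod 79)
17^10 = 17^8 · 17^2 ≡ 8 · 52 ≡ 21 (mod 79).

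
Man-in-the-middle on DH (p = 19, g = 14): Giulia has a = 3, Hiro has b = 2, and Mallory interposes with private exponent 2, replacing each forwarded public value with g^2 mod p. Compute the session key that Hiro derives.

Hiro receives Mallory's public value M = 14^2 mod 19 instead of the honest one.
14^1 ≡ 14 (mod 19)
14^2 = (14^1)^2 ≡ 14^2 = 196 ≡ 6 (mod 19)
So M = 6. Hiro computes K = M^2 mod 19.
6^1 ≡ 6 (mod 19)
6^2 = (6^1)^2 ≡ 6^2 = 36 ≡ 17 (mod 19)

17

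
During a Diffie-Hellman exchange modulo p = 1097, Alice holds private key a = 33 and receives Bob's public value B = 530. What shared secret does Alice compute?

Shared key K = 530^33 mod 1097.
530^1 ≡ 530 (mod 1097)
530^2 = (530^1)^2 ≡ 530^2 = 280900 ≡ 68 (mod 1097)
530^4 = (530^2)^2 ≡ 68^2 = 4624 ≡ 236 (mod 1097)
530^8 = (530^4)^2 ≡ 236^2 = 55696 ≡ 846 (mod 1097)
530^16 = (530^8)^2 ≡ 846^2 = 715716 ≡ 472 (mod 1097)
530^32 = (530^16)^2 ≡ 472^2 = 222784 ≡ 93 (mod 1097)
530^33 = 530^32 · 530^1 ≡ 93 · 530 ≡ 1022 (mod 1097).

1022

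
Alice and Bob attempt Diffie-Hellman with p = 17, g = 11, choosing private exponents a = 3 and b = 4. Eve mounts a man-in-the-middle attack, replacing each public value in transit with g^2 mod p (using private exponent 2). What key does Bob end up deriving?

16

Bob receives Eve's public value M = 11^2 mod 17 instead of the honest one.
11^1 ≡ 11 (mod 17)
11^2 = (11^1)^2 ≡ 11^2 = 121 ≡ 2 (mod 17)
So M = 2. Bob computes K = M^4 mod 17.
2^1 ≡ 2 (mod 17)
2^2 = (2^1)^2 ≡ 2^2 = 4 ≡ 4 (mod 17)
2^4 = (2^2)^2 ≡ 4^2 = 16 ≡ 16 (mod 17)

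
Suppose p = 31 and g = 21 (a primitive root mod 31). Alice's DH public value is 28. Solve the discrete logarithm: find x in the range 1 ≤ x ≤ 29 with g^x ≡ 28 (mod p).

Try successive powers of 21 modulo 31:
21^1 ≡ 21
21^2 ≡ 7
21^3 ≡ 23
21^4 ≡ 18
21^5 ≡ 6
21^6 ≡ 2
21^7 ≡ 11
21^8 ≡ 14
21^9 ≡ 15
21^10 ≡ 5
21^11 ≡ 12
21^12 ≡ 4
21^13 ≡ 22
21^14 ≡ 28
Found: x = 14.

14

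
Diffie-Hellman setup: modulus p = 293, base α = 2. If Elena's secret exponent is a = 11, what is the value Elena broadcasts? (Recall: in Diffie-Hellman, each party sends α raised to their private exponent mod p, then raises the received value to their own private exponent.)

290

Public value = 2^11 (mod 293).
2^1 ≡ 2 (mod 293)
2^2 = (2^1)^2 ≡ 2^2 = 4 ≡ 4 (mod 293)
2^4 = (2^2)^2 ≡ 4^2 = 16 ≡ 16 (mod 293)
2^8 = (2^4)^2 ≡ 16^2 = 256 ≡ 256 (mod 293)
2^11 = 2^8 · 2^2 · 2^1 ≡ 256 · 4 · 2 ≡ 290 (mod 293).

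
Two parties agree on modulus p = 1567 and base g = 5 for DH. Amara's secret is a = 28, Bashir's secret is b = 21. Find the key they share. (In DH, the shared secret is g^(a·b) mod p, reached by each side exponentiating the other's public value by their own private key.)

1090

Bashir sends B = g^b mod p = 5^21 mod 1567.
5^1 ≡ 5 (mod 1567)
5^2 = (5^1)^2 ≡ 5^2 = 25 ≡ 25 (mod 1567)
5^4 = (5^2)^2 ≡ 25^2 = 625 ≡ 625 (mod 1567)
5^8 = (5^4)^2 ≡ 625^2 = 390625 ≡ 442 (mod 1567)
5^16 = (5^8)^2 ≡ 442^2 = 195364 ≡ 1056 (mod 1567)
5^21 = 5^16 · 5^4 · 5^1 ≡ 1056 · 625 · 5 ≡ 1465 (mod 1567).
So B = 1465. Amara then computes K = B^a mod p = 1465^28 mod 1567.
1465^1 ≡ 1465 (mod 1567)
1465^2 = (1465^1)^2 ≡ 1465^2 = 2146225 ≡ 1002 (mod 1567)
1465^4 = (1465^2)^2 ≡ 1002^2 = 1004004 ≡ 1124 (mod 1567)
1465^8 = (1465^4)^2 ≡ 1124^2 = 1263376 ≡ 374 (mod 1567)
1465^16 = (1465^8)^2 ≡ 374^2 = 139876 ≡ 413 (mod 1567)
1465^28 = 1465^16 · 1465^8 · 1465^4 ≡ 413 · 374 · 1124 ≡ 1090 (mod 1567).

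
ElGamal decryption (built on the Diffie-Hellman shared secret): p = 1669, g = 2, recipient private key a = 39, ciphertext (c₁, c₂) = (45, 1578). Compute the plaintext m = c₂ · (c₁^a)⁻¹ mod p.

576

Shared mask s = c₁^a mod p = 45^39 mod 1669.
45^1 ≡ 45 (mod 1669)
45^2 = (45^1)^2 ≡ 45^2 = 2025 ≡ 356 (mod 1669)
45^4 = (45^2)^2 ≡ 356^2 = 126736 ≡ 1561 (mod 1669)
45^8 = (45^4)^2 ≡ 1561^2 = 2436721 ≡ 1650 (mod 1669)
45^16 = (45^8)^2 ≡ 1650^2 = 2722500 ≡ 361 (mod 1669)
45^32 = (45^16)^2 ≡ 361^2 = 130321 ≡ 139 (mod 1669)
45^39 = 45^32 · 45^4 · 45^2 · 45^1 ≡ 139 · 1561 · 356 · 45 ≡ 646 (mod 1669).
So s = 646; s⁻¹ ≡ 819 (mod 1669).
m = c₂ · s⁻¹ mod 1669 = 1578 · 819 mod 1669 = 576.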